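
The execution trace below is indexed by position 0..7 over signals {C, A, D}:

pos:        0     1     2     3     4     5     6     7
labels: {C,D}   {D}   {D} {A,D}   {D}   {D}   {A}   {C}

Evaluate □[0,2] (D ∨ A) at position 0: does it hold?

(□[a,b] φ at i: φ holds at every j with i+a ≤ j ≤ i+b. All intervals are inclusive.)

Check (D ∨ A) at every j in [0,2]:
  j=0: true
  j=1: true
  j=2: true
All positions satisfy it → formula holds.

True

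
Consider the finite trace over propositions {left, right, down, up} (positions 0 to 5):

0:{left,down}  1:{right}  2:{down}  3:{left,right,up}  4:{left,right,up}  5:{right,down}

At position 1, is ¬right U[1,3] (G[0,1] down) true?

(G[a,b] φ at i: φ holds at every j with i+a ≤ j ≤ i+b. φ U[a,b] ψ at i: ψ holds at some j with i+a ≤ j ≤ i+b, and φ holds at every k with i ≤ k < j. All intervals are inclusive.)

Need some j in [2,4] with G[0,1] down, and ¬right at every k in [1,j-1].
  j=2: G[0,1] down — fails at 3.
  j=3: G[0,1] down — fails at 3.
  j=4: G[0,1] down — fails at 4.
No j in the window works → until fails.

Does not hold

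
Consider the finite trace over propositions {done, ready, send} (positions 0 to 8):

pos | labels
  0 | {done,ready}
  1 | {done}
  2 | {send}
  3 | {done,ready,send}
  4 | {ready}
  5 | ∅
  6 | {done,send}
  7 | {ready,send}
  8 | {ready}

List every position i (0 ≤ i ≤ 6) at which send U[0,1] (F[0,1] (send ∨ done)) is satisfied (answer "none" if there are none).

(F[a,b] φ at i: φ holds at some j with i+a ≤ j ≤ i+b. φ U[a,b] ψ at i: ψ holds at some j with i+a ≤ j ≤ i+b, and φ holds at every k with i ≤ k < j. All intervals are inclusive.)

0, 1, 2, 3, 5, 6

Evaluate at each i in [0,6]:
  i=0: ✓ (rhs at j=0)
  i=1: ✓ (rhs at j=1)
  i=2: ✓ (rhs at j=2)
  i=3: ✓ (rhs at j=3)
  i=4: ✗ (lhs fails at k=4 before rhs at j=5)
  i=5: ✓ (rhs at j=5)
  i=6: ✓ (rhs at j=6)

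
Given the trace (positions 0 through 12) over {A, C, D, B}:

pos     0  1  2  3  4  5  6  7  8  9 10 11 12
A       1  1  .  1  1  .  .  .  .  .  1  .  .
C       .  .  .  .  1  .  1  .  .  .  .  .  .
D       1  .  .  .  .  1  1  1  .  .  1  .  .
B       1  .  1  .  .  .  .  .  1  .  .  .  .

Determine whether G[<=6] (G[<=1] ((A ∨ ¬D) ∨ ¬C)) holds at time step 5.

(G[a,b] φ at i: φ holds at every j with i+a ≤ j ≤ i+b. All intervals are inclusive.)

False

Check G[<=1] ((A ∨ ¬D) ∨ ¬C) at every j in [5,11]:
  j=5: fails at 6
  j=6: fails at 6
  j=7: holds on [7,8]
  j=8: holds on [8,9]
  j=9: holds on [9,10]
  j=10: holds on [10,11]
  j=11: holds on [11,12]
Fails at j=5 → formula fails.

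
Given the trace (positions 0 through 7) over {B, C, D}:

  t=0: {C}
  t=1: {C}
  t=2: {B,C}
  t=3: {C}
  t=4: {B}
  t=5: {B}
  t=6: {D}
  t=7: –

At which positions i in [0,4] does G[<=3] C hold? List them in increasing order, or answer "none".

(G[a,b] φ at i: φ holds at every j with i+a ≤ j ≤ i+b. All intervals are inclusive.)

Evaluate at each i in [0,4]:
  i=0: ✓ (all of [0,3])
  i=1: ✗ (fails at j=4)
  i=2: ✗ (fails at j=4)
  i=3: ✗ (fails at j=4)
  i=4: ✗ (fails at j=4)

0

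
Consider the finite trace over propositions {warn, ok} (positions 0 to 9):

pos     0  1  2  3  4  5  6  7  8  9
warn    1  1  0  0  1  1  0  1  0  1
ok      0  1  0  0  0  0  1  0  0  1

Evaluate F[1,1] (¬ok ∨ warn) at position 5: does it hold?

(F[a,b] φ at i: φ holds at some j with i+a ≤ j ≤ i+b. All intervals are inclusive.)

Check (¬ok ∨ warn) at each j in [6,6]:
  j=6: false
No position in the window satisfies it → formula fails.

No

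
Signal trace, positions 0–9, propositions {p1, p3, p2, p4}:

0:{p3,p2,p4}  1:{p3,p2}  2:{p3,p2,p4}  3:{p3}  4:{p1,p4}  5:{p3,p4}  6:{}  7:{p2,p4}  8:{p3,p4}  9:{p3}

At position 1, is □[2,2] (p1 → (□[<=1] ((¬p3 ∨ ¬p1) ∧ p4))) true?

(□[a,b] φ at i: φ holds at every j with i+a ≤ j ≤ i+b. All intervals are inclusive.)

Yes

Check (p1 → (□[<=1] ((¬p3 ∨ ¬p1) ∧ p4))) at every j in [3,3]:
  j=3: antecedent false → ✓
All positions satisfy it → formula holds.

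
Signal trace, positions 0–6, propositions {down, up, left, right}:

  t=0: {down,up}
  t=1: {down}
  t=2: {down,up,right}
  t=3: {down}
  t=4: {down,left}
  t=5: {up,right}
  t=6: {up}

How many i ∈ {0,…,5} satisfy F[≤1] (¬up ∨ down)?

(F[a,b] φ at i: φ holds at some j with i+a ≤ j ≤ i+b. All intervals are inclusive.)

Evaluate at each i in [0,5]:
  i=0: ✓ (witness j=0)
  i=1: ✓ (witness j=1)
  i=2: ✓ (witness j=2)
  i=3: ✓ (witness j=3)
  i=4: ✓ (witness j=4)
  i=5: ✗ (none in [5,6])
Positions where it holds: {0, 1, 2, 3, 4} → 5.

5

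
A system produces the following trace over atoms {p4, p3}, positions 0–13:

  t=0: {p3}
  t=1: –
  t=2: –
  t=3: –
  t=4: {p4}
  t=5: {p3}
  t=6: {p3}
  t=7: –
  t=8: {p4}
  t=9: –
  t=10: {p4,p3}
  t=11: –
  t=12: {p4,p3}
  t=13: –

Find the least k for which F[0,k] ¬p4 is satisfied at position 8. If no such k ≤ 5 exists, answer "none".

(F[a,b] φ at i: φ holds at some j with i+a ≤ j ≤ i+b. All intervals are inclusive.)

1

Scan j = 8,9,… for ¬p4:
  j=8: fails
  j=9: holds
First hit at j=9, so smallest k = 9-8 = 1.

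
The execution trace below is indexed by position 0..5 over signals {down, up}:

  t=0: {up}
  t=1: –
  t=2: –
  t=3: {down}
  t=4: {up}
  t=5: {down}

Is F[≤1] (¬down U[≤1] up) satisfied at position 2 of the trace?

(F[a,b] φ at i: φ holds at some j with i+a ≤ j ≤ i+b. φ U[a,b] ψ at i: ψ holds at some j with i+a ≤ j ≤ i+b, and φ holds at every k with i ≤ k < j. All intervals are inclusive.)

False

Check (¬down U[≤1] up) at each j in [2,3]:
  j=2: fails
  j=3: fails
No position in the window satisfies it → formula fails.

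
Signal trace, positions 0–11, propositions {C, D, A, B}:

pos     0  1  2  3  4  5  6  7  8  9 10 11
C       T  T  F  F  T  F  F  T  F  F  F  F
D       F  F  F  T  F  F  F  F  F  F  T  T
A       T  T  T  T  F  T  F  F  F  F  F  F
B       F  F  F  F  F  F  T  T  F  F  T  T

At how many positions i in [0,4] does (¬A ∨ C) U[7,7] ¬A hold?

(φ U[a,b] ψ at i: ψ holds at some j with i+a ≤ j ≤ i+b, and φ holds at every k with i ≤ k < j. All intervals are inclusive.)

0

Evaluate at each i in [0,4]:
  i=0: ✗ (lhs fails at k=2 before rhs at j=7)
  i=1: ✗ (lhs fails at k=2 before rhs at j=8)
  i=2: ✗ (lhs fails at k=2 before rhs at j=9)
  i=3: ✗ (lhs fails at k=3 before rhs at j=10)
  i=4: ✗ (lhs fails at k=5 before rhs at j=11)
Positions where it holds: {} → 0.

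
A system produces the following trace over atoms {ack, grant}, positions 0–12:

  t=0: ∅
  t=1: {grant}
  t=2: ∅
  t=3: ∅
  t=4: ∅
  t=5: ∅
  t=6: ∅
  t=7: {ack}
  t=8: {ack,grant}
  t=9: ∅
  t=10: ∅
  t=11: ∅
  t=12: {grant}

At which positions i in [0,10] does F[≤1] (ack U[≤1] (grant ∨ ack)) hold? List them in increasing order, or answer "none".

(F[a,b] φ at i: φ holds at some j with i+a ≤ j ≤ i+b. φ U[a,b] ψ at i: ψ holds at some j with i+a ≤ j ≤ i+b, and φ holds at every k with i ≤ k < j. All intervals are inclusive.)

Evaluate at each i in [0,10]:
  i=0: ✓ (witness j=1)
  i=1: ✓ (witness j=1)
  i=2: ✗ (none in [2,3])
  i=3: ✗ (none in [3,4])
  i=4: ✗ (none in [4,5])
  i=5: ✗ (none in [5,6])
  i=6: ✓ (witness j=7)
  i=7: ✓ (witness j=7)
  i=8: ✓ (witness j=8)
  i=9: ✗ (none in [9,10])
  i=10: ✗ (none in [10,11])

0, 1, 6, 7, 8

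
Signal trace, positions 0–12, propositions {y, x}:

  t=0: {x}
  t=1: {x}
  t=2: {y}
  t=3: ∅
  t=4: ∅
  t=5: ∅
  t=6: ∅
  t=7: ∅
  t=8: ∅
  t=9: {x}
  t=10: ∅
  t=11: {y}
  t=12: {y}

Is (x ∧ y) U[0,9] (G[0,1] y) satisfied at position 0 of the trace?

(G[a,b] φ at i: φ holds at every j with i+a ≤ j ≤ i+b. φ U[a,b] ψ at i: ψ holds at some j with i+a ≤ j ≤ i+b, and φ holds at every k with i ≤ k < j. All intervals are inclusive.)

Need some j in [0,9] with G[0,1] y, and (x ∧ y) at every k in [0,j-1].
  j=0: G[0,1] y — fails at 0.
  j=1: G[0,1] y — fails at 1.
  j=2: G[0,1] y — fails at 3.
  j=3: G[0,1] y — fails at 3.
  j=4: G[0,1] y — fails at 4.
  j=5: G[0,1] y — fails at 5.
  j=6: G[0,1] y — fails at 6.
  j=7: G[0,1] y — fails at 7.
  j=8: G[0,1] y — fails at 8.
  j=9: G[0,1] y — fails at 9.
No j in the window works → until fails.

False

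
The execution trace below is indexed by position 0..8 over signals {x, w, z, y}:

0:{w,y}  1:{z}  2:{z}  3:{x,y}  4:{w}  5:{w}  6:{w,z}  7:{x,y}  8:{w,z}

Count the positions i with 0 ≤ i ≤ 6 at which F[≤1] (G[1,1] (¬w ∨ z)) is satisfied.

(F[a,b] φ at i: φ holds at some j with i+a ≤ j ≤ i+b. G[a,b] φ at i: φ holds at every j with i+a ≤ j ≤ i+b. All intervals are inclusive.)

6

Evaluate at each i in [0,6]:
  i=0: ✓ (witness j=0)
  i=1: ✓ (witness j=1)
  i=2: ✓ (witness j=2)
  i=3: ✗ (none in [3,4])
  i=4: ✓ (witness j=5)
  i=5: ✓ (witness j=5)
  i=6: ✓ (witness j=6)
Positions where it holds: {0, 1, 2, 4, 5, 6} → 6.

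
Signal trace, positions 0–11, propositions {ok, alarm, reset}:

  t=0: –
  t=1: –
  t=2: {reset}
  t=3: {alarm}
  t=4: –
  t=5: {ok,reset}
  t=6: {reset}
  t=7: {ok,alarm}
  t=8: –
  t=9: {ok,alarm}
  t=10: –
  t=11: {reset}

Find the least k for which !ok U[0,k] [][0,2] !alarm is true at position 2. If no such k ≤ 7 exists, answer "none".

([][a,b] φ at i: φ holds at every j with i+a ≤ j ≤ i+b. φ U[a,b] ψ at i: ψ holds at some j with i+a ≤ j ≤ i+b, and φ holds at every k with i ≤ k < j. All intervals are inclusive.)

Need earliest j ≥ 2 with [][0,2] !alarm, and !ok at every k in [2,j-1].
  j=2: rhs fails.
  j=3: rhs fails.
  j=4: rhs holds; lhs holds on [2,3]. k = 2.

2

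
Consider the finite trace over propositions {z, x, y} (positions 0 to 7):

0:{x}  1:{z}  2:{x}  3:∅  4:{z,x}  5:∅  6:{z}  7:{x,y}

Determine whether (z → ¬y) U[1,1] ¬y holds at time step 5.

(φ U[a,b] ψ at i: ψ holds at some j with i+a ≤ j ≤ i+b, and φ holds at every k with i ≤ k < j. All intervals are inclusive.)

Need some j in [6,6] with ¬y, and (z → ¬y) at every k in [5,j-1].
  j=6: ¬y holds; (z → ¬y) holds at every k in [5,5] → satisfied.

Holds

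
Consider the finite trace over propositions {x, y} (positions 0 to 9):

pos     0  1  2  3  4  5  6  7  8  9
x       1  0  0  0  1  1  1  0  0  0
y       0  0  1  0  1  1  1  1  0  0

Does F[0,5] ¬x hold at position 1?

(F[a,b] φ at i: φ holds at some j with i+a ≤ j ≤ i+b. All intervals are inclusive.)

True

Check ¬x at each j in [1,6]:
  j=1: true
  j=2: true
  j=3: true
  j=4: false
  j=5: false
  j=6: false
Found at j=1 → formula holds.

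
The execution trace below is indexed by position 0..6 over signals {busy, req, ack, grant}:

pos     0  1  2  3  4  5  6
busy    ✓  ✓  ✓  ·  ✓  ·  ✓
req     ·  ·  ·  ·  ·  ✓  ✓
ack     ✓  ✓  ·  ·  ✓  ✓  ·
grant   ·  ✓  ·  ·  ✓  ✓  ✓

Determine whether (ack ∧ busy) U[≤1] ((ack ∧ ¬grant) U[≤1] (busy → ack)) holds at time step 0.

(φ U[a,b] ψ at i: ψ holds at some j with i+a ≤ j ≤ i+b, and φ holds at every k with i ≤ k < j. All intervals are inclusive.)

True

Need some j in [0,1] with ((ack ∧ ¬grant) U[≤1] (busy → ack)), and (ack ∧ busy) at every k in [0,j-1].
  j=0: ((ack ∧ ¬grant) U[≤1] (busy → ack)) holds; no prefix to check → satisfied.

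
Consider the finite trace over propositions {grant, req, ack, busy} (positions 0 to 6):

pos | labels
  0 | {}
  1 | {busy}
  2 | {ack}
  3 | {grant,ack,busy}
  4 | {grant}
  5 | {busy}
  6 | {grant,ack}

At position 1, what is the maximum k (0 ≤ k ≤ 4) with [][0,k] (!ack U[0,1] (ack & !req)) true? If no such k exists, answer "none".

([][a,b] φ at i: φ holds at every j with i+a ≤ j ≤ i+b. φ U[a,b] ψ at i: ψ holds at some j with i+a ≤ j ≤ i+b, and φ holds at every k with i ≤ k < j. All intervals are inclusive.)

2

(!ack U[0,1] (ack & !req)) must hold from j=1 onward; find where it first fails.
  j=1: holds
  j=2: holds
  j=3: holds
  j=4: fails
Holds on [1,3], so largest k = 2.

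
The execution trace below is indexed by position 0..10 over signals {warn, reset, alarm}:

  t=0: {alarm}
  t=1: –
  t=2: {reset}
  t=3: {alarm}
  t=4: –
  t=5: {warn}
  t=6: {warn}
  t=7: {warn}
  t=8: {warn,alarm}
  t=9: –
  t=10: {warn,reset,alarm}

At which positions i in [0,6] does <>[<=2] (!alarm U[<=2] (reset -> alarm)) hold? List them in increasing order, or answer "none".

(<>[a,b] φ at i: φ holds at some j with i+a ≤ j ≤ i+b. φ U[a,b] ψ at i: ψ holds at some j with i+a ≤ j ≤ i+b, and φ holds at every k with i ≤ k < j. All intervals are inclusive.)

Evaluate at each i in [0,6]:
  i=0: ✓ (witness j=0)
  i=1: ✓ (witness j=1)
  i=2: ✓ (witness j=2)
  i=3: ✓ (witness j=3)
  i=4: ✓ (witness j=4)
  i=5: ✓ (witness j=5)
  i=6: ✓ (witness j=6)

0, 1, 2, 3, 4, 5, 6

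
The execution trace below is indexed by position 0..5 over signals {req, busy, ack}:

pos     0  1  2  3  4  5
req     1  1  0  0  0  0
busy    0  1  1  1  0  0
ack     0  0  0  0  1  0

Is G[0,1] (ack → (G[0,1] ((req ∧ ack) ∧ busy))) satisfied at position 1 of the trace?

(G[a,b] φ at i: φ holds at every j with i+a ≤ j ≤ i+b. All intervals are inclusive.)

Check (ack → (G[0,1] ((req ∧ ack) ∧ busy))) at every j in [1,2]:
  j=1: antecedent false → ✓
  j=2: antecedent false → ✓
All positions satisfy it → formula holds.

Holds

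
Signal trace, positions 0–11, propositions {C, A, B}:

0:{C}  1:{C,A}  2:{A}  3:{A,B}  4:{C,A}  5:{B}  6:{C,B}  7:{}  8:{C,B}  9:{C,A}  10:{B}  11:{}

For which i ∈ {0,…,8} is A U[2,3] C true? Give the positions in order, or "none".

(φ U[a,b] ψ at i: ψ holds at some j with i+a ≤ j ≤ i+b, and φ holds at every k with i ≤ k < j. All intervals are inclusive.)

Evaluate at each i in [0,8]:
  i=0: ✗ (no rhs in [2,3])
  i=1: ✓ (rhs at j=4; lhs holds on [1,3])
  i=2: ✓ (rhs at j=4; lhs holds on [2,3])
  i=3: ✗ (lhs fails at k=5 before rhs at j=6)
  i=4: ✗ (lhs fails at k=5 before rhs at j=6)
  i=5: ✗ (lhs fails at k=5 before rhs at j=8)
  i=6: ✗ (lhs fails at k=6 before rhs at j=8)
  i=7: ✗ (lhs fails at k=7 before rhs at j=9)
  i=8: ✗ (no rhs in [10,11])

1, 2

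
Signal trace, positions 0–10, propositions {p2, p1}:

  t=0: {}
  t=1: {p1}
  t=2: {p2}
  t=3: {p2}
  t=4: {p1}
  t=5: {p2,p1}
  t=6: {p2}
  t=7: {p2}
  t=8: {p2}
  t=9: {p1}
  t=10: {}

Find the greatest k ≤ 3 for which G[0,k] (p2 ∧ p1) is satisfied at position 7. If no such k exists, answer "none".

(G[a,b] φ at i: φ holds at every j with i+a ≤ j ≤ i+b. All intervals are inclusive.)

(p2 ∧ p1) must hold from j=7 onward; find where it first fails.
  j=7: fails → no k works.

none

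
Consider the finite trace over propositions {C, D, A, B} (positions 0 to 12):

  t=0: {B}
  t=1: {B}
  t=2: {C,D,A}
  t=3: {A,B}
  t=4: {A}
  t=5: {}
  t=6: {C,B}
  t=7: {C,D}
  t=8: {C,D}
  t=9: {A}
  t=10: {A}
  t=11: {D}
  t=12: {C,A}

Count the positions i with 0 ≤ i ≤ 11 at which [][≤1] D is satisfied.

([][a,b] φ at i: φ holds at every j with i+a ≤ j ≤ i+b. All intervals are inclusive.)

1

Evaluate at each i in [0,11]:
  i=0: ✗ (fails at j=0)
  i=1: ✗ (fails at j=1)
  i=2: ✗ (fails at j=3)
  i=3: ✗ (fails at j=3)
  i=4: ✗ (fails at j=4)
  i=5: ✗ (fails at j=5)
  i=6: ✗ (fails at j=6)
  i=7: ✓ (all of [7,8])
  i=8: ✗ (fails at j=9)
  i=9: ✗ (fails at j=9)
  i=10: ✗ (fails at j=10)
  i=11: ✗ (fails at j=12)
Positions where it holds: {7} → 1.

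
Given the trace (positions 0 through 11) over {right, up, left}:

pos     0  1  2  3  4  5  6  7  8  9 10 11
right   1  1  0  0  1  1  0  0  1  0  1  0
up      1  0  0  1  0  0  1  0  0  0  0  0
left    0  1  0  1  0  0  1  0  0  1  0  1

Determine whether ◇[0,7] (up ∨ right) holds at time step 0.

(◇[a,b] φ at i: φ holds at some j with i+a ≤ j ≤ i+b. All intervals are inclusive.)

True

Check (up ∨ right) at each j in [0,7]:
  j=0: true
  j=1: true
  j=2: false
  j=3: true
  j=4: true
  j=5: true
  j=6: true
  j=7: false
Found at j=0 → formula holds.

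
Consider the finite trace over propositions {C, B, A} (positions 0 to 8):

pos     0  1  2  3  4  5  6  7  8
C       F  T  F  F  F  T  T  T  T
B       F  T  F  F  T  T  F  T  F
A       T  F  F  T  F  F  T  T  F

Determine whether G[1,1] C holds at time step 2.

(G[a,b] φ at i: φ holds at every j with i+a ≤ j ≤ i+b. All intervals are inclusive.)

Check C at every j in [3,3]:
  j=3: false
Fails at j=3 → formula fails.

Does not hold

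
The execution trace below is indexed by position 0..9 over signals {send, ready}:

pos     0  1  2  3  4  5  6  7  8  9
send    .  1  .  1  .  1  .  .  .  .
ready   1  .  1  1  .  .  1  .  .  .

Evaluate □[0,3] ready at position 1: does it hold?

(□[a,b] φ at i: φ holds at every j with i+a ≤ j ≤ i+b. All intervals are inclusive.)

Does not hold

Check ready at every j in [1,4]:
  j=1: false
  j=2: true
  j=3: true
  j=4: false
Fails at j=1 → formula fails.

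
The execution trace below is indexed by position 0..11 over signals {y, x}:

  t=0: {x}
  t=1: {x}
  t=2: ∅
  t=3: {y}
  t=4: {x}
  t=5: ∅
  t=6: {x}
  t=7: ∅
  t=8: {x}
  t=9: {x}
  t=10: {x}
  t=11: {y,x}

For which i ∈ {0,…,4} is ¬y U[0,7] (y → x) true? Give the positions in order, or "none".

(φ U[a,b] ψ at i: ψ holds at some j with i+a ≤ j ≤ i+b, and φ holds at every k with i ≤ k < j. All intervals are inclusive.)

0, 1, 2, 4

Evaluate at each i in [0,4]:
  i=0: ✓ (rhs at j=0)
  i=1: ✓ (rhs at j=1)
  i=2: ✓ (rhs at j=2)
  i=3: ✗ (lhs fails at k=3 before rhs at j=4)
  i=4: ✓ (rhs at j=4)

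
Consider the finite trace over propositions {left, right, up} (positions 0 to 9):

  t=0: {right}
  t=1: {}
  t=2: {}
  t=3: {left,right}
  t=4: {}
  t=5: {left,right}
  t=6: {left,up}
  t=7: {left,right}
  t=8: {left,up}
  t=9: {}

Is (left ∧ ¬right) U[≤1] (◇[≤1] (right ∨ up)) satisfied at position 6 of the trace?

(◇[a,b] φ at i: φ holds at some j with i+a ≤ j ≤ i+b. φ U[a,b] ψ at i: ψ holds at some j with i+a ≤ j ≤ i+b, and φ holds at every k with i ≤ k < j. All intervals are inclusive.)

Need some j in [6,7] with ◇[≤1] (right ∨ up), and (left ∧ ¬right) at every k in [6,j-1].
  j=6: ◇[≤1] (right ∨ up) holds; no prefix to check → satisfied.

True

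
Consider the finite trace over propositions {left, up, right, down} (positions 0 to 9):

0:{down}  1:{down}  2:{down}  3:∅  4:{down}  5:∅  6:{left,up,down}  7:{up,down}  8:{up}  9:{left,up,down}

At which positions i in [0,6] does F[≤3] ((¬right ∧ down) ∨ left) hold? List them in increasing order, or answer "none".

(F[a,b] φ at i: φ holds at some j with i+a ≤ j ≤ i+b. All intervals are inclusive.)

0, 1, 2, 3, 4, 5, 6

Evaluate at each i in [0,6]:
  i=0: ✓ (witness j=0)
  i=1: ✓ (witness j=1)
  i=2: ✓ (witness j=2)
  i=3: ✓ (witness j=4)
  i=4: ✓ (witness j=4)
  i=5: ✓ (witness j=6)
  i=6: ✓ (witness j=6)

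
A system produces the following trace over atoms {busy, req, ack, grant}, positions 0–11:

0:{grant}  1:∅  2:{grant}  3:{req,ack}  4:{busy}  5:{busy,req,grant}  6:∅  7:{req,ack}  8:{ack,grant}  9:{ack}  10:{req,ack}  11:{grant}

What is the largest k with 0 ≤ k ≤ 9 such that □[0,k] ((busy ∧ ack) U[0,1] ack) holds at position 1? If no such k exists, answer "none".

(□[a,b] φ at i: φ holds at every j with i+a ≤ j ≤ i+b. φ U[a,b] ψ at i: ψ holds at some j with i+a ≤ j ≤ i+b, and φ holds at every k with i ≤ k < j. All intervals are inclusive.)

((busy ∧ ack) U[0,1] ack) must hold from j=1 onward; find where it first fails.
  j=1: fails → no k works.

none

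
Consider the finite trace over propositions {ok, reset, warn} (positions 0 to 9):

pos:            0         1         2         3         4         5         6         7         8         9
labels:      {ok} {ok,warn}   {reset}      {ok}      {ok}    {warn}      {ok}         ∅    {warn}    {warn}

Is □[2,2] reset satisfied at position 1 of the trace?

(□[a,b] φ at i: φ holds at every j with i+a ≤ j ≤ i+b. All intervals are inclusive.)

Check reset at every j in [3,3]:
  j=3: false
Fails at j=3 → formula fails.

No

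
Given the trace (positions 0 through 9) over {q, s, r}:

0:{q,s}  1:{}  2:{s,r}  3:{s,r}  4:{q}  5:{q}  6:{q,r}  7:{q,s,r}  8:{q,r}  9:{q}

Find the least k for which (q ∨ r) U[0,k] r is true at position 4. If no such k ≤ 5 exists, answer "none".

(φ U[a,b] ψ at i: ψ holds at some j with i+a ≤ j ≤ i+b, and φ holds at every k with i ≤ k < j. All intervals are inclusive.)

2

Need earliest j ≥ 4 with r, and (q ∨ r) at every k in [4,j-1].
  j=4: rhs fails.
  j=5: rhs fails.
  j=6: rhs holds; lhs holds on [4,5]. k = 2.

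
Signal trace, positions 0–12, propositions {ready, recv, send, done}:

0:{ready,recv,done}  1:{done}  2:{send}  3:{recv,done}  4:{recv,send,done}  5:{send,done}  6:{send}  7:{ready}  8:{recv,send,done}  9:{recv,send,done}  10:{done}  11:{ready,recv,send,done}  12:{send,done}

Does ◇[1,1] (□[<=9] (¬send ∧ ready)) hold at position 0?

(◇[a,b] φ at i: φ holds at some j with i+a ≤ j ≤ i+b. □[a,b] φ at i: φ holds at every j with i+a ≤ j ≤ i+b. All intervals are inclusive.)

Check □[<=9] (¬send ∧ ready) at each j in [1,1]:
  j=1: fails at 1
No position in the window satisfies it → formula fails.

No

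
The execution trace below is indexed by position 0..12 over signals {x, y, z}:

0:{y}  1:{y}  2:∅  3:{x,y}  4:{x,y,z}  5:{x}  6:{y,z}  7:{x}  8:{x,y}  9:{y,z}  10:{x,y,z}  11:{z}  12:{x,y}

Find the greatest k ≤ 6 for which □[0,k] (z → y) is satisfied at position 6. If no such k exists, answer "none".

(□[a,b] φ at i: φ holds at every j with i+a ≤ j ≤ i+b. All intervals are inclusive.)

(z → y) must hold from j=6 onward; find where it first fails.
  j=6: holds
  j=7: holds
  j=8: holds
  j=9: holds
  j=10: holds
  j=11: fails
Holds on [6,10], so largest k = 4.

4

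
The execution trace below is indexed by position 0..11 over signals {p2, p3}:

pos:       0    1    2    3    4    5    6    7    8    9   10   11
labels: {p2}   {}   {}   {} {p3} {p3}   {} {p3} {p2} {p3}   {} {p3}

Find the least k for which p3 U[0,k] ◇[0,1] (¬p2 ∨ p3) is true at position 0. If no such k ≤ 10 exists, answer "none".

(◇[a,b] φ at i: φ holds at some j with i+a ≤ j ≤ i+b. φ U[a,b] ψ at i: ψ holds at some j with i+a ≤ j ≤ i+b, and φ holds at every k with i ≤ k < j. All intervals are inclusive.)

0

Need earliest j ≥ 0 with ◇[0,1] (¬p2 ∨ p3), and p3 at every k in [0,j-1].
  j=0: rhs holds (empty prefix). k = 0.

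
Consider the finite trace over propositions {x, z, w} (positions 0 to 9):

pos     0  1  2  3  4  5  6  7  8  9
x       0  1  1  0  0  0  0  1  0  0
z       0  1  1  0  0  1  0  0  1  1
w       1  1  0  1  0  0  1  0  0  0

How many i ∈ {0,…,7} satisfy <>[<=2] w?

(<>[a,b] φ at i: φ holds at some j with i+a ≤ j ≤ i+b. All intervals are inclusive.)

7

Evaluate at each i in [0,7]:
  i=0: ✓ (witness j=0)
  i=1: ✓ (witness j=1)
  i=2: ✓ (witness j=3)
  i=3: ✓ (witness j=3)
  i=4: ✓ (witness j=6)
  i=5: ✓ (witness j=6)
  i=6: ✓ (witness j=6)
  i=7: ✗ (none in [7,9])
Positions where it holds: {0, 1, 2, 3, 4, 5, 6} → 7.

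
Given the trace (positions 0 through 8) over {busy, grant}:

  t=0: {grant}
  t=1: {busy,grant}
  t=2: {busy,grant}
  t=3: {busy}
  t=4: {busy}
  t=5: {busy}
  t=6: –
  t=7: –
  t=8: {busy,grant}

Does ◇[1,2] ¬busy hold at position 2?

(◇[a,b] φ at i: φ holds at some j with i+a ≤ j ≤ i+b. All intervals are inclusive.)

Check ¬busy at each j in [3,4]:
  j=3: false
  j=4: false
No position in the window satisfies it → formula fails.

False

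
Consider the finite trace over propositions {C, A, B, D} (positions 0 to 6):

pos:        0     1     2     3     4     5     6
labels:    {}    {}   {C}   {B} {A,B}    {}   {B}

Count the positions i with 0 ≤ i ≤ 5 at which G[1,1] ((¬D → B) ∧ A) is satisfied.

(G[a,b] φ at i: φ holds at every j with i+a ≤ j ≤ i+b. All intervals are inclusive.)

Evaluate at each i in [0,5]:
  i=0: ✗ (fails at j=1)
  i=1: ✗ (fails at j=2)
  i=2: ✗ (fails at j=3)
  i=3: ✓ (all of [4,4])
  i=4: ✗ (fails at j=5)
  i=5: ✗ (fails at j=6)
Positions where it holds: {3} → 1.

1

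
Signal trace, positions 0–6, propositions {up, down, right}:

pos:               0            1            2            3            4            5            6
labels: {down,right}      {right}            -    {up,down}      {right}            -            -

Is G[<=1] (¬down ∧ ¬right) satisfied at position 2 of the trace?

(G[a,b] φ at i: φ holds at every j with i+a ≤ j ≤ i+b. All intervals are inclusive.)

Check (¬down ∧ ¬right) at every j in [2,3]:
  j=2: true
  j=3: false
Fails at j=3 → formula fails.

No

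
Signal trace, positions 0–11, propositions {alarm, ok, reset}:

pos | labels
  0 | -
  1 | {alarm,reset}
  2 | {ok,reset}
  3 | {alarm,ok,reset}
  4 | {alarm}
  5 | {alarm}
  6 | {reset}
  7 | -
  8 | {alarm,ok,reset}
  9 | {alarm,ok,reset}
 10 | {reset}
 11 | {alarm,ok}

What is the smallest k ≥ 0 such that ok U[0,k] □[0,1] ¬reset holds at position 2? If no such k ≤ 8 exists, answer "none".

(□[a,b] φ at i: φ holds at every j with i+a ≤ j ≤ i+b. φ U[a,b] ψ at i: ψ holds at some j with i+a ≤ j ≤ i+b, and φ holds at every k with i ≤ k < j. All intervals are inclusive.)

2

Need earliest j ≥ 2 with □[0,1] ¬reset, and ok at every k in [2,j-1].
  j=2: rhs fails.
  j=3: rhs fails.
  j=4: rhs holds; lhs holds on [2,3]. k = 2.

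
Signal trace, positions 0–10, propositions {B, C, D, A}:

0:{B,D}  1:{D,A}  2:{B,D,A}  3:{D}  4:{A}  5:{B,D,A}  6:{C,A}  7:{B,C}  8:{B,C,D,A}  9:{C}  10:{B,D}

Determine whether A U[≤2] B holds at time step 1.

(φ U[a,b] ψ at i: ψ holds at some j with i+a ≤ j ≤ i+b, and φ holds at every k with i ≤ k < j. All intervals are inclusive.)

Need some j in [1,3] with B, and A at every k in [1,j-1].
  j=1: B false.
  j=2: B holds; A holds at every k in [1,1] → satisfied.

Holds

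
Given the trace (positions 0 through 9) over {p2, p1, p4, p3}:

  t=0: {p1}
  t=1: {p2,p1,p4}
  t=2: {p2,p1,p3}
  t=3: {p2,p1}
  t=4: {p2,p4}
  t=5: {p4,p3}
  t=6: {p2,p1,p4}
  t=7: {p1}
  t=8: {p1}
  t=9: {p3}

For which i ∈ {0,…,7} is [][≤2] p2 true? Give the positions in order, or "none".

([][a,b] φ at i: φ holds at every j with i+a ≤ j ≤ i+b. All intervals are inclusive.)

Evaluate at each i in [0,7]:
  i=0: ✗ (fails at j=0)
  i=1: ✓ (all of [1,3])
  i=2: ✓ (all of [2,4])
  i=3: ✗ (fails at j=5)
  i=4: ✗ (fails at j=5)
  i=5: ✗ (fails at j=5)
  i=6: ✗ (fails at j=7)
  i=7: ✗ (fails at j=7)

1, 2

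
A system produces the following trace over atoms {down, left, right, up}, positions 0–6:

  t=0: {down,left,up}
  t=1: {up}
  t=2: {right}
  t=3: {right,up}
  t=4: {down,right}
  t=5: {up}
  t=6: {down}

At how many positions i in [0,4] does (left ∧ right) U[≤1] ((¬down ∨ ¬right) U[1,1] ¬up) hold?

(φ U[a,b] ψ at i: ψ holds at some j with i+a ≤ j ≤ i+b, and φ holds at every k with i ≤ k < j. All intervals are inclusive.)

2

Evaluate at each i in [0,4]:
  i=0: ✗ (lhs fails at k=0 before rhs at j=1)
  i=1: ✓ (rhs at j=1)
  i=2: ✗ (lhs fails at k=2 before rhs at j=3)
  i=3: ✓ (rhs at j=3)
  i=4: ✗ (lhs fails at k=4 before rhs at j=5)
Positions where it holds: {1, 3} → 2.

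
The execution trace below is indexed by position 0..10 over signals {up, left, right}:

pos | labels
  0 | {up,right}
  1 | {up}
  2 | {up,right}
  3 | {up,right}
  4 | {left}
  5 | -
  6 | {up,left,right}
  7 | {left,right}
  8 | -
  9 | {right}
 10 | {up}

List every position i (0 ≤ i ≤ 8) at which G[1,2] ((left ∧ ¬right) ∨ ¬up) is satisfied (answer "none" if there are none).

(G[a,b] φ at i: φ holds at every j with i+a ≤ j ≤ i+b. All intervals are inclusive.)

3, 6, 7

Evaluate at each i in [0,8]:
  i=0: ✗ (fails at j=1)
  i=1: ✗ (fails at j=2)
  i=2: ✗ (fails at j=3)
  i=3: ✓ (all of [4,5])
  i=4: ✗ (fails at j=6)
  i=5: ✗ (fails at j=6)
  i=6: ✓ (all of [7,8])
  i=7: ✓ (all of [8,9])
  i=8: ✗ (fails at j=10)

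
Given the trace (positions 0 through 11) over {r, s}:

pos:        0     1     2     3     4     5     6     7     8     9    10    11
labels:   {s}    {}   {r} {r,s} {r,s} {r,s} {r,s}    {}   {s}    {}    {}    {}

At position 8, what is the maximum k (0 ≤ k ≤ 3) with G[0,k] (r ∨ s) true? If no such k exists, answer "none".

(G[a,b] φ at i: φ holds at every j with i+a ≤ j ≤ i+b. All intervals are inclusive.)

0

(r ∨ s) must hold from j=8 onward; find where it first fails.
  j=8: holds
  j=9: fails
Holds on [8,8], so largest k = 0.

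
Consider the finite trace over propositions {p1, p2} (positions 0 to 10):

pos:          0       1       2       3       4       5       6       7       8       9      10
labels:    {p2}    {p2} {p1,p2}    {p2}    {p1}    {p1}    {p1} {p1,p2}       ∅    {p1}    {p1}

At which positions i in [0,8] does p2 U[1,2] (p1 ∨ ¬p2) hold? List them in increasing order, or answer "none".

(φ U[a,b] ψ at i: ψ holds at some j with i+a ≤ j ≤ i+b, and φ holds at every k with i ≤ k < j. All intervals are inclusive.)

0, 1, 2, 3, 7

Evaluate at each i in [0,8]:
  i=0: ✓ (rhs at j=2; lhs holds on [0,1])
  i=1: ✓ (rhs at j=2; lhs holds on [1,1])
  i=2: ✓ (rhs at j=4; lhs holds on [2,3])
  i=3: ✓ (rhs at j=4; lhs holds on [3,3])
  i=4: ✗ (lhs fails at k=4 before rhs at j=5)
  i=5: ✗ (lhs fails at k=5 before rhs at j=6)
  i=6: ✗ (lhs fails at k=6 before rhs at j=7)
  i=7: ✓ (rhs at j=8; lhs holds on [7,7])
  i=8: ✗ (lhs fails at k=8 before rhs at j=9)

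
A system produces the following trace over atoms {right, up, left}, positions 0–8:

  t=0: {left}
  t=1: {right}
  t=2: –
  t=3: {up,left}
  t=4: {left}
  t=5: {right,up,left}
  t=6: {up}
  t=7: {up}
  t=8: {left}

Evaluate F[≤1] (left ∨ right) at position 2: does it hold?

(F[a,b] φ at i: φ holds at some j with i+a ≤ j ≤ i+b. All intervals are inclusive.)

True

Check (left ∨ right) at each j in [2,3]:
  j=2: false
  j=3: true
Found at j=3 → formula holds.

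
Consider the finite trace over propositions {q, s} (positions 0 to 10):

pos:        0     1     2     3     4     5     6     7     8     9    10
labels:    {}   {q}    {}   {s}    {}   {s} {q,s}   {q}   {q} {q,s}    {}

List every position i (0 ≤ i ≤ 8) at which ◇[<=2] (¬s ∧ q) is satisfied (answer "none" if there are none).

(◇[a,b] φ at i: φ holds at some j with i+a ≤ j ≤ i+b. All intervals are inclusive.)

0, 1, 5, 6, 7, 8

Evaluate at each i in [0,8]:
  i=0: ✓ (witness j=1)
  i=1: ✓ (witness j=1)
  i=2: ✗ (none in [2,4])
  i=3: ✗ (none in [3,5])
  i=4: ✗ (none in [4,6])
  i=5: ✓ (witness j=7)
  i=6: ✓ (witness j=7)
  i=7: ✓ (witness j=7)
  i=8: ✓ (witness j=8)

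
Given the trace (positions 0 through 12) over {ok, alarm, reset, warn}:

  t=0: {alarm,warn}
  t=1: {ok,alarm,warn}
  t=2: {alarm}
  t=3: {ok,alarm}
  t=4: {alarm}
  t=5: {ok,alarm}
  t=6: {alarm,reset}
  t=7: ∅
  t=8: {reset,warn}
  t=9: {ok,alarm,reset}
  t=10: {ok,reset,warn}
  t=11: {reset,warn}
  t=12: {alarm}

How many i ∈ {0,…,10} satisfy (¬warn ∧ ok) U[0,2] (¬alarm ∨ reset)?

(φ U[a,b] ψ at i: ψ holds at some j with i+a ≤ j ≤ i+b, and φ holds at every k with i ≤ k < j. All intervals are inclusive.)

6

Evaluate at each i in [0,10]:
  i=0: ✗ (no rhs in [0,2])
  i=1: ✗ (no rhs in [1,3])
  i=2: ✗ (no rhs in [2,4])
  i=3: ✗ (no rhs in [3,5])
  i=4: ✗ (lhs fails at k=4 before rhs at j=6)
  i=5: ✓ (rhs at j=6; lhs holds on [5,5])
  i=6: ✓ (rhs at j=6)
  i=7: ✓ (rhs at j=7)
  i=8: ✓ (rhs at j=8)
  i=9: ✓ (rhs at j=9)
  i=10: ✓ (rhs at j=10)
Positions where it holds: {5, 6, 7, 8, 9, 10} → 6.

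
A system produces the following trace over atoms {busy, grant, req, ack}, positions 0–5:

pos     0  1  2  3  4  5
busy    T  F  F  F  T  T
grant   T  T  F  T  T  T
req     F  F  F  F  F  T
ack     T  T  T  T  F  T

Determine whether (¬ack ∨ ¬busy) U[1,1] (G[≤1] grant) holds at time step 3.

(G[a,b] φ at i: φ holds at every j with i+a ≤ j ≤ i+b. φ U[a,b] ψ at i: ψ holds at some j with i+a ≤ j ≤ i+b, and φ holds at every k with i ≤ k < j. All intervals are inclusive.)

Need some j in [4,4] with G[≤1] grant, and (¬ack ∨ ¬busy) at every k in [3,j-1].
  j=4: G[≤1] grant holds; (¬ack ∨ ¬busy) holds at every k in [3,3] → satisfied.

Holds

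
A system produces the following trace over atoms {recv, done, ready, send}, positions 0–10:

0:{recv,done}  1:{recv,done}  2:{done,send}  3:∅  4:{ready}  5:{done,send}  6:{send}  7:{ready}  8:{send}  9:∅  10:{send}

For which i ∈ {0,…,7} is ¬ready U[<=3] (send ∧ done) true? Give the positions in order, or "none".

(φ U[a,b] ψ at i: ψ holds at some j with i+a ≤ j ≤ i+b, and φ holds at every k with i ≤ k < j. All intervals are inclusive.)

Evaluate at each i in [0,7]:
  i=0: ✓ (rhs at j=2; lhs holds on [0,1])
  i=1: ✓ (rhs at j=2; lhs holds on [1,1])
  i=2: ✓ (rhs at j=2)
  i=3: ✗ (lhs fails at k=4 before rhs at j=5)
  i=4: ✗ (lhs fails at k=4 before rhs at j=5)
  i=5: ✓ (rhs at j=5)
  i=6: ✗ (no rhs in [6,9])
  i=7: ✗ (no rhs in [7,10])

0, 1, 2, 5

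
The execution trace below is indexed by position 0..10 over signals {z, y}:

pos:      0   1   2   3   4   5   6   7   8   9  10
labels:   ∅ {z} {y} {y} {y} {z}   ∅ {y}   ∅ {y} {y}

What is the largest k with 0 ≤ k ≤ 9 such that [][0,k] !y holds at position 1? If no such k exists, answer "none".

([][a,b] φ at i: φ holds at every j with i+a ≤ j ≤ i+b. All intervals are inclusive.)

0

!y must hold from j=1 onward; find where it first fails.
  j=1: holds
  j=2: fails
Holds on [1,1], so largest k = 0.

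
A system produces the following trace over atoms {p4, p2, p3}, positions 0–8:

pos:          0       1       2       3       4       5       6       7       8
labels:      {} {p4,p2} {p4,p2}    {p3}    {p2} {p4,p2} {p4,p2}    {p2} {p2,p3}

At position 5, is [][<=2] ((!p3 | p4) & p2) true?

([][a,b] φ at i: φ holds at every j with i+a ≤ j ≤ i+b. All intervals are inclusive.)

True

Check ((!p3 | p4) & p2) at every j in [5,7]:
  j=5: true
  j=6: true
  j=7: true
All positions satisfy it → formula holds.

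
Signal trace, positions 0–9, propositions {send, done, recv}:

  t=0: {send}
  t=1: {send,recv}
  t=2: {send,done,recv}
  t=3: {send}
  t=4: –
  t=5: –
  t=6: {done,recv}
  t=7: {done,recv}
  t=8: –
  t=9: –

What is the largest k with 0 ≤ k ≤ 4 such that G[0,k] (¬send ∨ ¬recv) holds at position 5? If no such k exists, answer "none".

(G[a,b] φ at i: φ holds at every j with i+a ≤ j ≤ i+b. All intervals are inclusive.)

(¬send ∨ ¬recv) must hold from j=5 onward; find where it first fails.
  j=5: holds
  j=6: holds
  j=7: holds
  j=8: holds
  j=9: holds
Holds through j=9; largest k = 4.

4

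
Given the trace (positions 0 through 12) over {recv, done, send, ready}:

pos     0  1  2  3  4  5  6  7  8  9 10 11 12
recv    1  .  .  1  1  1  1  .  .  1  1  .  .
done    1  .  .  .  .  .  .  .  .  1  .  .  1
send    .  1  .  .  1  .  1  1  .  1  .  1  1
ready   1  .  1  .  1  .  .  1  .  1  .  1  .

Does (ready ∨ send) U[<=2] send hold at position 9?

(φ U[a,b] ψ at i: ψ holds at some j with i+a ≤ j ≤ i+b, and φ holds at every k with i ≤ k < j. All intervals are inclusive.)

Yes

Need some j in [9,11] with send, and (ready ∨ send) at every k in [9,j-1].
  j=9: send holds; no prefix to check → satisfied.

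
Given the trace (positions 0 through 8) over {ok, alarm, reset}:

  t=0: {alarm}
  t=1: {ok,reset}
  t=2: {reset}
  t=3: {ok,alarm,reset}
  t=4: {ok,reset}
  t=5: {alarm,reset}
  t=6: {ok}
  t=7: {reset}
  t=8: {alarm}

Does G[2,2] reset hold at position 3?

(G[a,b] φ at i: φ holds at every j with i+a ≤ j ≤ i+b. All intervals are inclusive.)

Yes

Check reset at every j in [5,5]:
  j=5: true
All positions satisfy it → formula holds.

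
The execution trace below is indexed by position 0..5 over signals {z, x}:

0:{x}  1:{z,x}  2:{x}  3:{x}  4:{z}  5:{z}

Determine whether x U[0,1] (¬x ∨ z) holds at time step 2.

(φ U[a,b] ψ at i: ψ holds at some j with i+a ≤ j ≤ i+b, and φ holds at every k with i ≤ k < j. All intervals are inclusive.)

No

Need some j in [2,3] with (¬x ∨ z), and x at every k in [2,j-1].
  j=2: (¬x ∨ z) false.
  j=3: (¬x ∨ z) false.
No j in the window works → until fails.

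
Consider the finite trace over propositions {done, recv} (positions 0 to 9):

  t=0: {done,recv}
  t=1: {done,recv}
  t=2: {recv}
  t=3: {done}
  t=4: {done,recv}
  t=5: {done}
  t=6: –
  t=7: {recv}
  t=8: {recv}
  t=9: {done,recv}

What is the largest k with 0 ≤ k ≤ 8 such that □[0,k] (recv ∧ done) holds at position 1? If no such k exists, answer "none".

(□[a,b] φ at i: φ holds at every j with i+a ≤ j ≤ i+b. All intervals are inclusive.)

0

(recv ∧ done) must hold from j=1 onward; find where it first fails.
  j=1: holds
  j=2: fails
Holds on [1,1], so largest k = 0.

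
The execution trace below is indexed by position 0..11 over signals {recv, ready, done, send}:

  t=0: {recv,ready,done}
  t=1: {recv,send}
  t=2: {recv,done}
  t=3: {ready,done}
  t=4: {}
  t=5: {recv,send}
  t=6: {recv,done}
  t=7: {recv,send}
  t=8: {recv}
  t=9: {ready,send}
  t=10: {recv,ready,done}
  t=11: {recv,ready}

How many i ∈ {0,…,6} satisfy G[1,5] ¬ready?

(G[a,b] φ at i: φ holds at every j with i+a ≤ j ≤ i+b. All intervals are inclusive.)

1

Evaluate at each i in [0,6]:
  i=0: ✗ (fails at j=3)
  i=1: ✗ (fails at j=3)
  i=2: ✗ (fails at j=3)
  i=3: ✓ (all of [4,8])
  i=4: ✗ (fails at j=9)
  i=5: ✗ (fails at j=9)
  i=6: ✗ (fails at j=9)
Positions where it holds: {3} → 1.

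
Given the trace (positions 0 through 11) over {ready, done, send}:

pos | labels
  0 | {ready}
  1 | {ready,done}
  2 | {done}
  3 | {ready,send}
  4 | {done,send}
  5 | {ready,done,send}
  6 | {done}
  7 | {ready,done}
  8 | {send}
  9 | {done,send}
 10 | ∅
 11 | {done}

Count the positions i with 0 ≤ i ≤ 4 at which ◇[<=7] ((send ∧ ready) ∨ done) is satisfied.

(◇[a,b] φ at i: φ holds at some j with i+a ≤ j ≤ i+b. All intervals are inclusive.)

5

Evaluate at each i in [0,4]:
  i=0: ✓ (witness j=1)
  i=1: ✓ (witness j=1)
  i=2: ✓ (witness j=2)
  i=3: ✓ (witness j=3)
  i=4: ✓ (witness j=4)
Positions where it holds: {0, 1, 2, 3, 4} → 5.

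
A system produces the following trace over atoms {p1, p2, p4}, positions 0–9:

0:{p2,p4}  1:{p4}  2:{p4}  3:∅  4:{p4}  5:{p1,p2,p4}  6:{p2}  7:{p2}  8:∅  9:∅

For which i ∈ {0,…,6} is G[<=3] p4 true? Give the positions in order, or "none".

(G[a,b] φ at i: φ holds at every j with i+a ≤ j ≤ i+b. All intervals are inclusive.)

none

Evaluate at each i in [0,6]:
  i=0: ✗ (fails at j=3)
  i=1: ✗ (fails at j=3)
  i=2: ✗ (fails at j=3)
  i=3: ✗ (fails at j=3)
  i=4: ✗ (fails at j=6)
  i=5: ✗ (fails at j=6)
  i=6: ✗ (fails at j=6)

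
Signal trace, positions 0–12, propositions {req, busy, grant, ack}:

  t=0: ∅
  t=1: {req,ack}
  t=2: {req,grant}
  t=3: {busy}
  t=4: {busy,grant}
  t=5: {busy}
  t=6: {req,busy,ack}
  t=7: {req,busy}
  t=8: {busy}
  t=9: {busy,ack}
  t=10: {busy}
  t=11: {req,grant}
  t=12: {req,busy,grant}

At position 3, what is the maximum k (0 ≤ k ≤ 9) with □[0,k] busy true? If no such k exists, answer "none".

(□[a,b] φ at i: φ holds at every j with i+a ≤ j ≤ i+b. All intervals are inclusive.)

7

busy must hold from j=3 onward; find where it first fails.
  j=3: holds
  j=4: holds
  j=5: holds
  j=6: holds
  j=7: holds
  j=8: holds
  j=9: holds
  j=10: holds
  j=11: fails
Holds on [3,10], so largest k = 7.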